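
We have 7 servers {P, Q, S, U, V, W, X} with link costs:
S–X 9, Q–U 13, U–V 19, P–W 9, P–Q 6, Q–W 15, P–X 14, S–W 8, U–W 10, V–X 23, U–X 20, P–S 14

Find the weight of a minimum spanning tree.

61

Prim's algorithm from Q:
Step 1: frontier [P–Q 6, Q–U 13, Q–W 15] → take P–Q (6); add P.
Step 2: frontier [P–W 9, P–S 14, P–X 14, Q–U 13, Q–W 15] → take P–W (9); add W.
Step 3: frontier [P–S 14, P–X 14, Q–U 13, S–W 8, U–W 10] → take S–W (8); add S.
Step 4: frontier [P–X 14, Q–U 13, S–X 9, U–W 10] → take S–X (9); add X.
Step 5: frontier [Q–U 13, U–W 10, U–X 20, V–X 23] → take U–W (10); add U.
Step 6: frontier [U–V 19, V–X 23] → take U–V (19); add V.
MST edges: P–Q, P–W, S–W, S–X, U–W, U–V; total weight 6+9+8+9+10+19 = 61.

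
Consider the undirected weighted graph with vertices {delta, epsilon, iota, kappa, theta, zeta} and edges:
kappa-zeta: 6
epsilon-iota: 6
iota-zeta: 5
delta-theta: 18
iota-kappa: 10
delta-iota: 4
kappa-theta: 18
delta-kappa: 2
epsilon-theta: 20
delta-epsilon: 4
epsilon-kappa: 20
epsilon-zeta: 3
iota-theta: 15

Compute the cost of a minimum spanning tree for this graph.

Prim, starting at delta.
Step 1: frontier [delta-kappa 2, delta-epsilon 4, delta-iota 4, delta-theta 18] → take delta-kappa (2); add kappa.
Step 2: frontier [delta-epsilon 4, delta-iota 4, delta-theta 18, kappa-zeta 6, iota-kappa 10, kappa-theta 18, epsilon-kappa 20] → take delta-epsilon (4); add epsilon.
Step 3: frontier [delta-iota 4, delta-theta 18, epsilon-zeta 3, epsilon-iota 6, epsilon-theta 20, kappa-zeta 6, iota-kappa 10, kappa-theta 18] → take epsilon-zeta (3); add zeta.
Step 4: frontier [delta-iota 4, delta-theta 18, epsilon-iota 6, epsilon-theta 20, iota-kappa 10, kappa-theta 18, iota-zeta 5] → take delta-iota (4); add iota.
Step 5: frontier [delta-theta 18, epsilon-theta 20, iota-theta 15, kappa-theta 18] → take iota-theta (15); add theta.
MST edges: delta-kappa, delta-epsilon, epsilon-zeta, delta-iota, iota-theta; total weight 2+4+3+4+15 = 28.

28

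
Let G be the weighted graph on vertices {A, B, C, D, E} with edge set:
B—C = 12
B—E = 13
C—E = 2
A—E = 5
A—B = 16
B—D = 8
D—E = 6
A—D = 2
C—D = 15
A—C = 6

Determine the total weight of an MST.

Prim, starting at E.
Step 1: cheapest edge leaving the tree is C—E (2); add C.
Step 2: cheapest edge leaving the tree is A—E (5); add A.
Step 3: cheapest edge leaving the tree is A—D (2); add D.
Step 4: cheapest edge leaving the tree is B—D (8); add B.
MST edges: C—E, A—E, A—D, B—D; total weight 2+5+2+8 = 17.

17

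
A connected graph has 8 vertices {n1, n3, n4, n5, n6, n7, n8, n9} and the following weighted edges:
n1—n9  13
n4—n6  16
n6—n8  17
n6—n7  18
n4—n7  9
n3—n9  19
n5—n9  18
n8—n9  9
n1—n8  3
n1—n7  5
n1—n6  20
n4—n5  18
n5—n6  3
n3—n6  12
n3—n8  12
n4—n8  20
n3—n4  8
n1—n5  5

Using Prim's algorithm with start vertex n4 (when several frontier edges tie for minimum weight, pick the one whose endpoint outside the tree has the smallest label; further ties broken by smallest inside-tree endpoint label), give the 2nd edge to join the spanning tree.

n4-n7

Prim, starting at n4.
Step 1: cheapest edge leaving the tree is n3—n4 (8); add n3.
Step 2: cheapest edge leaving the tree is n4—n7 (9); add n7.
Step 3: cheapest edge leaving the tree is n1—n7 (5); add n1.
Step 4: cheapest edge leaving the tree is n1—n8 (3); add n8.
Step 5: cheapest edge leaving the tree is n1—n5 (5); add n5.
Step 6: cheapest edge leaving the tree is n5—n6 (3); add n6.
Step 7: cheapest edge leaving the tree is n8—n9 (9); add n9.
The 2nd edge added is n4—n7.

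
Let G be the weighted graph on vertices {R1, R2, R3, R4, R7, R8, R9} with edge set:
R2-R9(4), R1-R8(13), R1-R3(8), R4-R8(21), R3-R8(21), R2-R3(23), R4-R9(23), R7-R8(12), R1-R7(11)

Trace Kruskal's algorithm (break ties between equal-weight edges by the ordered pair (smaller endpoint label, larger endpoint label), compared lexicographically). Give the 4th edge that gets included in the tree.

R7-R8

Kruskal's algorithm — process edges by increasing weight (ties by edge label):
R2-R9 (4): add. Components now {R8} {R4} {R3} {R7} {R2,R9} {R1}
R1-R3 (8): add. Components now {R8} {R4} {R1,R3} {R7} {R2,R9}
R1-R7 (11): add. Components now {R8} {R4} {R1,R3,R7} {R2,R9}
R7-R8 (12): add. Components now {R1,R3,R7,R8} {R4} {R2,R9}
R1-R8 (13): skip — R8 and R1 already connected.
R3-R8 (21): skip — R8 and R3 already connected.
R4-R8 (21): add. Components now {R1,R3,R4,R7,R8} {R2,R9}
R2-R3 (23): add. Components now {R1,R2,R3,R4,R7,R8,R9}
The 4th edge added is R7-R8.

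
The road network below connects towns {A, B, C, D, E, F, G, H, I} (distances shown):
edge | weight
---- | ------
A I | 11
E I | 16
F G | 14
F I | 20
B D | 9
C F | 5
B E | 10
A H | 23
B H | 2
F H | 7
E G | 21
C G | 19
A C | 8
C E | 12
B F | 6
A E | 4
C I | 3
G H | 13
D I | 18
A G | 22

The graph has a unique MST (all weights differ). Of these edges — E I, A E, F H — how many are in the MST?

1

Kruskal's algorithm — process edges by increasing weight (ties by edge label):
B H (2): add — endpoints in different components.
C I (3): add — endpoints in different components.
A E (4): add — endpoints in different components.
C F (5): add — endpoints in different components.
B F (6): add — endpoints in different components.
F H (7): skip — F and H already connected.
A C (8): add — endpoints in different components.
B D (9): add — endpoints in different components.
B E (10): skip — B and E already connected.
A I (11): skip — A and I already connected.
C E (12): skip — C and E already connected.
G H (13): add — endpoints in different components.
MST edge set: {B H, C I, A E, C F, B F, A C, B D, G H}.
Of the listed edges, {A E} are in the MST → 1.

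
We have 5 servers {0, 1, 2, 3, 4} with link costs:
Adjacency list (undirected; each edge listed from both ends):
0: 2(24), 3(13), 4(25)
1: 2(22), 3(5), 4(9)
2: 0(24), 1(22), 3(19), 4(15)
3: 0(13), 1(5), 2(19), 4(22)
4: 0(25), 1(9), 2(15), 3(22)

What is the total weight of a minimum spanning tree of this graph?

Prim's algorithm from 3:
Step 1: cheapest edge leaving the tree is 1—3 (5); add 1.
Step 2: cheapest edge leaving the tree is 1—4 (9); add 4.
Step 3: cheapest edge leaving the tree is 0—3 (13); add 0.
Step 4: cheapest edge leaving the tree is 2—4 (15); add 2.
MST edges: 1—3, 1—4, 0—3, 2—4; total weight 5+9+13+15 = 42.

42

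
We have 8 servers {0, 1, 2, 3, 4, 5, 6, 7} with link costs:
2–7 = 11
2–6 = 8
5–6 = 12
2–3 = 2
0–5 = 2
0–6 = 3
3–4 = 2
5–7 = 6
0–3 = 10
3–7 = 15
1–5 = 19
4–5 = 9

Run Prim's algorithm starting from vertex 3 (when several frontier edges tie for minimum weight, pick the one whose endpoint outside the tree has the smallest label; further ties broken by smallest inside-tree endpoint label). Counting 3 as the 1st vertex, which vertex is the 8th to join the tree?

1

Prim, starting at 3.
Step 1: cheapest edge leaving the tree is 2–3 (2); add 2.
Step 2: cheapest edge leaving the tree is 3–4 (2); add 4.
Step 3: cheapest edge leaving the tree is 2–6 (8); add 6.
Step 4: cheapest edge leaving the tree is 0–6 (3); add 0.
Step 5: cheapest edge leaving the tree is 0–5 (2); add 5.
Step 6: cheapest edge leaving the tree is 5–7 (6); add 7.
Step 7: cheapest edge leaving the tree is 1–5 (19); add 1.
Vertex order: 3, 2, 4, 6, 0, 5, 7, 1. The 8th vertex is 1.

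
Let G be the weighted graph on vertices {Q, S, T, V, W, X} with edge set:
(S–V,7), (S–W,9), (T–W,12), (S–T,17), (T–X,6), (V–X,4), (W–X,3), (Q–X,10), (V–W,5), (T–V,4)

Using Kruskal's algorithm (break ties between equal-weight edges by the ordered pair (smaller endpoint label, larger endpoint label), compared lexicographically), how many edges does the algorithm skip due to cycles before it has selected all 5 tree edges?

Sort edges by weight, then run Kruskal:
W–X (3): add — endpoints in different components.
T–V (4): add — endpoints in different components.
V–X (4): add — endpoints in different components.
V–W (5): skip — V and W already connected.
T–X (6): skip — X and T already connected.
S–V (7): add — endpoints in different components.
S–W (9): skip — W and S already connected.
Q–X (10): add — endpoints in different components.
Edges rejected before the tree was complete: 3.

3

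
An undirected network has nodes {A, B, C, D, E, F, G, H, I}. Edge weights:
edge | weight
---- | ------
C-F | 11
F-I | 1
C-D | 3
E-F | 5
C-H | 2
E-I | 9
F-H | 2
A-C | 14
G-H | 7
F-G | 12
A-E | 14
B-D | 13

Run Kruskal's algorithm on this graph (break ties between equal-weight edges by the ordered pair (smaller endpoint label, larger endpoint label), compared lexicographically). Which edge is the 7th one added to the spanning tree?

Kruskal: consider edges lightest-first.
F-I (1): add — endpoints in different components.
C-H (2): add — endpoints in different components.
F-H (2): add — endpoints in different components.
C-D (3): add — endpoints in different components.
E-F (5): add — endpoints in different components.
G-H (7): add — endpoints in different components.
E-I (9): skip — E and I already connected.
C-F (11): skip — C and F already connected.
F-G (12): skip — F and G already connected.
B-D (13): add — endpoints in different components.
A-C (14): add — endpoints in different components.
The 7th edge added is B-D.

B-D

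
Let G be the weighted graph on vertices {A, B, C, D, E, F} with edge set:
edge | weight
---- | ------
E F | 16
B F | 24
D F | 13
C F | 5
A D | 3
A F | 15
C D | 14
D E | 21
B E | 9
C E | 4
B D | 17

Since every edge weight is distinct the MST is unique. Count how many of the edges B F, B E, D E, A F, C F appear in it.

Sort edges by weight, then run Kruskal:
A D (3): add. Components now {A,D} {B} {C} {E} {F}
C E (4): add. Components now {A,D} {B} {C,E} {F}
C F (5): add. Components now {A,D} {B} {C,E,F}
B E (9): add. Components now {A,D} {B,C,E,F}
D F (13): add. Components now {A,B,C,D,E,F}
MST edge set: {A D, C E, C F, B E, D F}.
Of the listed edges, {B E, C F} are in the MST → 2.

2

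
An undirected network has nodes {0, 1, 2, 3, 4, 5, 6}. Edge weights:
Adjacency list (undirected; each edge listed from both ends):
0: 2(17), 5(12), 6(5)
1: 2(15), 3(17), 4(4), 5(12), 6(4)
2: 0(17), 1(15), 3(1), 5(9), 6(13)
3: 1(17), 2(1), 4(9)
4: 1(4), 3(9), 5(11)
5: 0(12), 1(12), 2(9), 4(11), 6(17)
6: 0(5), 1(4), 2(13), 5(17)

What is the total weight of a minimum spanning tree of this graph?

Kruskal: consider edges lightest-first.
2–3 (1): add. Components now {0} {1} {2,3} {4} {5} {6}
1–4 (4): add. Components now {0} {1,4} {2,3} {5} {6}
1–6 (4): add. Components now {0} {1,4,6} {2,3} {5}
0–6 (5): add. Components now {0,1,4,6} {2,3} {5}
2–5 (9): add. Components now {0,1,4,6} {2,3,5}
3–4 (9): add. Components now {0,1,2,3,4,5,6}
MST edges: 2–3, 1–4, 1–6, 0–6, 2–5, 3–4; total weight 1+4+4+5+9+9 = 32.

32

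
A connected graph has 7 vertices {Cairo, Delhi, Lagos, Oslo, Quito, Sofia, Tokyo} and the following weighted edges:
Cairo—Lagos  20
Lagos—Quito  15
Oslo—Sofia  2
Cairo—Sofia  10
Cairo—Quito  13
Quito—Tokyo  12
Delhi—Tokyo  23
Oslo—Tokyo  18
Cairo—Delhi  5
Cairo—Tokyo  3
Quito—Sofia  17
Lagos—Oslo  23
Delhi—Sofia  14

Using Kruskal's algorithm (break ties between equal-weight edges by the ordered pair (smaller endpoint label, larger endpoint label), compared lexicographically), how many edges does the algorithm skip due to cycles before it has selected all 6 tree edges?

Kruskal: consider edges lightest-first.
Oslo—Sofia (2): add. Components now {Tokyo} {Quito} {Oslo,Sofia} {Cairo} {Delhi} {Lagos}
Cairo—Tokyo (3): add. Components now {Cairo,Tokyo} {Quito} {Oslo,Sofia} {Delhi} {Lagos}
Cairo—Delhi (5): add. Components now {Cairo,Delhi,Tokyo} {Quito} {Oslo,Sofia} {Lagos}
Cairo—Sofia (10): add. Components now {Cairo,Delhi,Oslo,Sofia,Tokyo} {Quito} {Lagos}
Quito—Tokyo (12): add. Components now {Cairo,Delhi,Oslo,Quito,Sofia,Tokyo} {Lagos}
Cairo—Quito (13): skip — Quito and Cairo already connected.
Delhi—Sofia (14): skip — Delhi and Sofia already connected.
Lagos—Quito (15): add. Components now {Cairo,Delhi,Lagos,Oslo,Quito,Sofia,Tokyo}
Edges rejected before the tree was complete: 2.

2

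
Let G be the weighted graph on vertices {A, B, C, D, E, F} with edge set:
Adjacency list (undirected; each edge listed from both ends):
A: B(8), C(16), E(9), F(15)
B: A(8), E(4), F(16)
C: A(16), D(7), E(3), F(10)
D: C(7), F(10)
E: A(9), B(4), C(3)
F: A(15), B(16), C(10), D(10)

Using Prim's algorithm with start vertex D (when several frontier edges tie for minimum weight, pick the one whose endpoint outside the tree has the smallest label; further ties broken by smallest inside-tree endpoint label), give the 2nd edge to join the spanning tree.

Prim, starting at D.
Step 1: cheapest edge leaving the tree is C-D (7); add C.
Step 2: cheapest edge leaving the tree is C-E (3); add E.
Step 3: cheapest edge leaving the tree is B-E (4); add B.
Step 4: cheapest edge leaving the tree is A-B (8); add A.
Step 5: cheapest edge leaving the tree is C-F (10); add F.
The 2nd edge added is C-E.

C-E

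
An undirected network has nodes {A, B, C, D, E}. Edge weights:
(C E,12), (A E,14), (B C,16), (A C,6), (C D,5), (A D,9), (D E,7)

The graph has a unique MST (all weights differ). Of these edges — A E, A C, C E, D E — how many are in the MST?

2

Kruskal: consider edges lightest-first.
C D (5): add. Components now {A} {B} {C,D} {E}
A C (6): add. Components now {A,C,D} {B} {E}
D E (7): add. Components now {A,C,D,E} {B}
A D (9): skip — A and D already connected.
C E (12): skip — C and E already connected.
A E (14): skip — A and E already connected.
B C (16): add. Components now {A,B,C,D,E}
MST edge set: {C D, A C, D E, B C}.
Of the listed edges, {A C, D E} are in the MST → 2.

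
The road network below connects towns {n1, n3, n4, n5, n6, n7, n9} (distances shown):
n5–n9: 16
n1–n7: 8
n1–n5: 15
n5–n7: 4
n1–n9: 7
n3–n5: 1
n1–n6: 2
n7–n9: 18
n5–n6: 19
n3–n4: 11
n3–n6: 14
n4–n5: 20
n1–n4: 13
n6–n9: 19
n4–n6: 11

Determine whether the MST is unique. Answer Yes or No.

Kruskal: consider edges lightest-first.
n3–n5 (1): add — endpoints in different components.
n1–n6 (2): add — endpoints in different components.
n5–n7 (4): add — endpoints in different components.
n1–n9 (7): add — endpoints in different components.
n1–n7 (8): add — endpoints in different components.
n3–n4 (11): add — endpoints in different components.
Non-tree edge n4–n6 has weight 11, equal to the heaviest edge on its tree cycle — swapping gives another MST of the same weight. Not unique.

No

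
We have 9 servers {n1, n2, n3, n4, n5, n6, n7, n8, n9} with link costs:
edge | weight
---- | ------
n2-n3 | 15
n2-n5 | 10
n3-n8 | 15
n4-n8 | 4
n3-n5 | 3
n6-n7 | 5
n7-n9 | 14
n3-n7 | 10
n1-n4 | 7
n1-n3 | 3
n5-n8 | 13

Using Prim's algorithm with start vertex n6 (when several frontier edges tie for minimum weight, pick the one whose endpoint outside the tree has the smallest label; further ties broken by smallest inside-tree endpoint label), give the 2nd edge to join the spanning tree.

Grow the tree from n6 using Prim:
Step 1: cheapest edge leaving the tree is n6-n7 (5); add n7.
Step 2: cheapest edge leaving the tree is n3-n7 (10); add n3.
Step 3: cheapest edge leaving the tree is n1-n3 (3); add n1.
Step 4: cheapest edge leaving the tree is n3-n5 (3); add n5.
Step 5: cheapest edge leaving the tree is n1-n4 (7); add n4.
Step 6: cheapest edge leaving the tree is n4-n8 (4); add n8.
Step 7: cheapest edge leaving the tree is n2-n5 (10); add n2.
Step 8: cheapest edge leaving the tree is n7-n9 (14); add n9.
The 2nd edge added is n3-n7.

n3-n7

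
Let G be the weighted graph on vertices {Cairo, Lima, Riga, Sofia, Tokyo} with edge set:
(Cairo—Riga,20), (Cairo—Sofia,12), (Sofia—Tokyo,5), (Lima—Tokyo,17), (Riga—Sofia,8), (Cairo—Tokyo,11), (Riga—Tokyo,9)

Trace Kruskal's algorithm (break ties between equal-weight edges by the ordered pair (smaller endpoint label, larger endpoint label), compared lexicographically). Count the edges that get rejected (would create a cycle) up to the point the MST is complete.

Kruskal's algorithm — process edges by increasing weight (ties by edge label):
Sofia—Tokyo (5): add — endpoints in different components.
Riga—Sofia (8): add — endpoints in different components.
Riga—Tokyo (9): skip — Tokyo and Riga already connected.
Cairo—Tokyo (11): add — endpoints in different components.
Cairo—Sofia (12): skip — Cairo and Sofia already connected.
Lima—Tokyo (17): add — endpoints in different components.
Edges rejected before the tree was complete: 2.

2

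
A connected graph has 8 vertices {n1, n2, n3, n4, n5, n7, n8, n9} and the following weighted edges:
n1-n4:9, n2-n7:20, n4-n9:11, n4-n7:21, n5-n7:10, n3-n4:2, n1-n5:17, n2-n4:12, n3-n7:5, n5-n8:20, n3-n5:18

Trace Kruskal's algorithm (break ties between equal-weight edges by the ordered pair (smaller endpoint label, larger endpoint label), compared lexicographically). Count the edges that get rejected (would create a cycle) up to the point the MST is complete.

Kruskal's algorithm — process edges by increasing weight (ties by edge label):
n3-n4 (2): add — endpoints in different components.
n3-n7 (5): add — endpoints in different components.
n1-n4 (9): add — endpoints in different components.
n5-n7 (10): add — endpoints in different components.
n4-n9 (11): add — endpoints in different components.
n2-n4 (12): add — endpoints in different components.
n1-n5 (17): skip — n1 and n5 already connected.
n3-n5 (18): skip — n3 and n5 already connected.
n2-n7 (20): skip — n7 and n2 already connected.
n5-n8 (20): add — endpoints in different components.
Edges rejected before the tree was complete: 3.

3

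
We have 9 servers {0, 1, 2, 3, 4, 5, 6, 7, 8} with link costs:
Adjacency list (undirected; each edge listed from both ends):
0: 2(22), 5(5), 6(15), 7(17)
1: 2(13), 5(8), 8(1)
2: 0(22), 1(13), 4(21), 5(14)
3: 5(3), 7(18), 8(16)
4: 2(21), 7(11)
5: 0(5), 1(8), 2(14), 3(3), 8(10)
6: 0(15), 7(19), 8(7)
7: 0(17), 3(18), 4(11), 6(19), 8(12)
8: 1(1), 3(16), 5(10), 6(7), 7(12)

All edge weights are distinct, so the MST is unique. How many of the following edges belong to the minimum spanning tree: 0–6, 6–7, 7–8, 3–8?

Kruskal: consider edges lightest-first.
1–8 (1): add — endpoints in different components.
3–5 (3): add — endpoints in different components.
0–5 (5): add — endpoints in different components.
6–8 (7): add — endpoints in different components.
1–5 (8): add — endpoints in different components.
5–8 (10): skip — 5 and 8 already connected.
4–7 (11): add — endpoints in different components.
7–8 (12): add — endpoints in different components.
1–2 (13): add — endpoints in different components.
MST edge set: {1–8, 3–5, 0–5, 6–8, 1–5, 4–7, 7–8, 1–2}.
Of the listed edges, {7–8} are in the MST → 1.

1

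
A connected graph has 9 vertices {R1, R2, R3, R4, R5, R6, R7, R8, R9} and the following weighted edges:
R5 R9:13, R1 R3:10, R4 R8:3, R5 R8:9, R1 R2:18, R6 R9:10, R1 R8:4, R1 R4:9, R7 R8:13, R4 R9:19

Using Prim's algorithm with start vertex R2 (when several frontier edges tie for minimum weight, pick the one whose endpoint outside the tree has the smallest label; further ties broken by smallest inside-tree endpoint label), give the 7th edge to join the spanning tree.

R5-R9

Prim's algorithm from R2:
Step 1: cheapest edge leaving the tree is R1 R2 (18); add R1.
Step 2: cheapest edge leaving the tree is R1 R8 (4); add R8.
Step 3: cheapest edge leaving the tree is R4 R8 (3); add R4.
Step 4: cheapest edge leaving the tree is R5 R8 (9); add R5.
Step 5: cheapest edge leaving the tree is R1 R3 (10); add R3.
Step 6: cheapest edge leaving the tree is R7 R8 (13); add R7.
Step 7: cheapest edge leaving the tree is R5 R9 (13); add R9.
Step 8: cheapest edge leaving the tree is R6 R9 (10); add R6.
The 7th edge added is R5 R9.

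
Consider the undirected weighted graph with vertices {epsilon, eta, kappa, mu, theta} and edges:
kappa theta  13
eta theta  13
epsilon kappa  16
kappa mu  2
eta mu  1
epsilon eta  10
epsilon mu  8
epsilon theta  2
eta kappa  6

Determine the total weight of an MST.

13

Prim's algorithm from theta:
Step 1: cheapest edge leaving the tree is epsilon theta (2); add epsilon.
Step 2: cheapest edge leaving the tree is epsilon mu (8); add mu.
Step 3: cheapest edge leaving the tree is eta mu (1); add eta.
Step 4: cheapest edge leaving the tree is kappa mu (2); add kappa.
MST edges: epsilon theta, epsilon mu, eta mu, kappa mu; total weight 2+8+1+2 = 13.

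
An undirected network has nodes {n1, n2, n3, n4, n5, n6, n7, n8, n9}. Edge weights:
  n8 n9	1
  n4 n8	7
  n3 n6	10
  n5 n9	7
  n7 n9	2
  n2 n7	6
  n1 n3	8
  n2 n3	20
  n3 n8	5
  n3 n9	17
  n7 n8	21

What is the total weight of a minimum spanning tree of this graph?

46

Sort edges by weight, then run Kruskal:
n8 n9 (1): add — endpoints in different components.
n7 n9 (2): add — endpoints in different components.
n3 n8 (5): add — endpoints in different components.
n2 n7 (6): add — endpoints in different components.
n4 n8 (7): add — endpoints in different components.
n5 n9 (7): add — endpoints in different components.
n1 n3 (8): add — endpoints in different components.
n3 n6 (10): add — endpoints in different components.
MST edges: n8 n9, n7 n9, n3 n8, n2 n7, n4 n8, n5 n9, n1 n3, n3 n6; total weight 1+2+5+6+7+7+8+10 = 46.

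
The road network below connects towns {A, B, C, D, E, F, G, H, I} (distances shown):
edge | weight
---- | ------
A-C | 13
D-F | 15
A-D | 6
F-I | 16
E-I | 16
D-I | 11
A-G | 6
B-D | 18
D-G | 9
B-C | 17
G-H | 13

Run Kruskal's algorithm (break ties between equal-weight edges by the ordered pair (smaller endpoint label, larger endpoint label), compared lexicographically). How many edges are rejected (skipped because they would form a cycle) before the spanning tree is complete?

Sort edges by weight, then run Kruskal:
A-D (6): add — endpoints in different components.
A-G (6): add — endpoints in different components.
D-G (9): skip — D and G already connected.
D-I (11): add — endpoints in different components.
A-C (13): add — endpoints in different components.
G-H (13): add — endpoints in different components.
D-F (15): add — endpoints in different components.
E-I (16): add — endpoints in different components.
F-I (16): skip — F and I already connected.
B-C (17): add — endpoints in different components.
Edges rejected before the tree was complete: 2.

2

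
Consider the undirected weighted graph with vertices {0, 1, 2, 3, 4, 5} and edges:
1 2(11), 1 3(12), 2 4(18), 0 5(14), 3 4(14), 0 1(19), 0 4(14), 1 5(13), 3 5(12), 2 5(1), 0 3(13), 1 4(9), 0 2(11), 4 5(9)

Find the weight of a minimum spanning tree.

42

Kruskal's algorithm — process edges by increasing weight (ties by edge label):
2 5 (1): add. Components now {0} {1} {2,5} {3} {4}
1 4 (9): add. Components now {0} {1,4} {2,5} {3}
4 5 (9): add. Components now {0} {1,2,4,5} {3}
0 2 (11): add. Components now {0,1,2,4,5} {3}
1 2 (11): skip — 1 and 2 already connected.
1 3 (12): add. Components now {0,1,2,3,4,5}
MST edges: 2 5, 1 4, 4 5, 0 2, 1 3; total weight 1+9+9+11+12 = 42.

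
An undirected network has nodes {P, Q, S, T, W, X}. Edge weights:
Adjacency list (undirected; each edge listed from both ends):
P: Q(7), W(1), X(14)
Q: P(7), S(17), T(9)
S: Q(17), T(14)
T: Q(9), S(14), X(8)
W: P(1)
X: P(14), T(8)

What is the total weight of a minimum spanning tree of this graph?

Grow the tree from S using Prim:
Step 1: cheapest edge leaving the tree is S—T (14); add T.
Step 2: cheapest edge leaving the tree is T—X (8); add X.
Step 3: cheapest edge leaving the tree is Q—T (9); add Q.
Step 4: cheapest edge leaving the tree is P—Q (7); add P.
Step 5: cheapest edge leaving the tree is P—W (1); add W.
MST edges: S—T, T—X, Q—T, P—Q, P—W; total weight 14+8+9+7+1 = 39.

39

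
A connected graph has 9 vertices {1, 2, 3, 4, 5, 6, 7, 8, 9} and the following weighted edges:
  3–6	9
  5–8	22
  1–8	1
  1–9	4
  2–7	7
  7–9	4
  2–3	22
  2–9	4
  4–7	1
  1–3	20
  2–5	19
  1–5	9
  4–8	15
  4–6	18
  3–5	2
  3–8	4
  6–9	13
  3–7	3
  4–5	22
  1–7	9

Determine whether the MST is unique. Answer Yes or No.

Kruskal: consider edges lightest-first.
1–8 (1): add — endpoints in different components.
4–7 (1): add — endpoints in different components.
3–5 (2): add — endpoints in different components.
3–7 (3): add — endpoints in different components.
1–9 (4): add — endpoints in different components.
2–9 (4): add — endpoints in different components.
3–8 (4): add — endpoints in different components.
7–9 (4): skip — 7 and 9 already connected.
2–7 (7): skip — 2 and 7 already connected.
1–5 (9): skip — 1 and 5 already connected.
1–7 (9): skip — 1 and 7 already connected.
3–6 (9): add — endpoints in different components.
Non-tree edge 7–9 has weight 4, equal to the heaviest edge on its tree cycle — swapping gives another MST of the same weight. Not unique.

No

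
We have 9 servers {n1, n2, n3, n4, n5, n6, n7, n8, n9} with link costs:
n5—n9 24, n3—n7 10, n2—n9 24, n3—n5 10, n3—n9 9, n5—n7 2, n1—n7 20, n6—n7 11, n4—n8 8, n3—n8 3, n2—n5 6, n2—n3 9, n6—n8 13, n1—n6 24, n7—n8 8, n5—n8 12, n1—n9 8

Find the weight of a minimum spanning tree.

Prim's algorithm from n3:
Step 1: cheapest edge leaving the tree is n3—n8 (3); add n8.
Step 2: cheapest edge leaving the tree is n4—n8 (8); add n4.
Step 3: cheapest edge leaving the tree is n7—n8 (8); add n7.
Step 4: cheapest edge leaving the tree is n5—n7 (2); add n5.
Step 5: cheapest edge leaving the tree is n2—n5 (6); add n2.
Step 6: cheapest edge leaving the tree is n3—n9 (9); add n9.
Step 7: cheapest edge leaving the tree is n1—n9 (8); add n1.
Step 8: cheapest edge leaving the tree is n6—n7 (11); add n6.
MST edges: n3—n8, n4—n8, n7—n8, n5—n7, n2—n5, n3—n9, n1—n9, n6—n7; total weight 3+8+8+2+6+9+8+11 = 55.

55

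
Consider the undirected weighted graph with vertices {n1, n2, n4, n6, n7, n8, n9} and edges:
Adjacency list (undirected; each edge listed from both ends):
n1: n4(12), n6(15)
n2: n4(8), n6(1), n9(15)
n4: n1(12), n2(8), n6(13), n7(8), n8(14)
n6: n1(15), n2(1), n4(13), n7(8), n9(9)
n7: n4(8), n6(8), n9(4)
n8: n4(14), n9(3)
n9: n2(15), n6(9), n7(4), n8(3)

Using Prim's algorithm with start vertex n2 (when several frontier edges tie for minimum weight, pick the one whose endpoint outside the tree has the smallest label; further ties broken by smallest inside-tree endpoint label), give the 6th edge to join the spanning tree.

n1-n4

Prim's algorithm from n2:
Step 1: cheapest edge leaving the tree is n2 n6 (1); add n6.
Step 2: cheapest edge leaving the tree is n2 n4 (8); add n4.
Step 3: cheapest edge leaving the tree is n4 n7 (8); add n7.
Step 4: cheapest edge leaving the tree is n7 n9 (4); add n9.
Step 5: cheapest edge leaving the tree is n8 n9 (3); add n8.
Step 6: cheapest edge leaving the tree is n1 n4 (12); add n1.
The 6th edge added is n1 n4.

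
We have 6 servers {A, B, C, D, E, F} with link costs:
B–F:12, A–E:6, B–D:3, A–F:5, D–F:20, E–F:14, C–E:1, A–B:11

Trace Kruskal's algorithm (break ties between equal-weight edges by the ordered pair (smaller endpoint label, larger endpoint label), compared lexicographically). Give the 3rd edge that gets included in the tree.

A-F

Sort edges by weight, then run Kruskal:
C–E (1): add — endpoints in different components.
B–D (3): add — endpoints in different components.
A–F (5): add — endpoints in different components.
A–E (6): add — endpoints in different components.
A–B (11): add — endpoints in different components.
The 3rd edge added is A–F.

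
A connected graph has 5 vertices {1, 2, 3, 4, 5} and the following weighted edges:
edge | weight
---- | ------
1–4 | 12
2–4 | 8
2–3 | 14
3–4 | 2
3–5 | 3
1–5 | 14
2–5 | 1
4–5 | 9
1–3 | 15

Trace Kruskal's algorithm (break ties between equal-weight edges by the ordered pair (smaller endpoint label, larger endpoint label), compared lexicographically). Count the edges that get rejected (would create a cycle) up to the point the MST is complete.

2

Sort edges by weight, then run Kruskal:
2–5 (1): add. Components now {1} {2,5} {3} {4}
3–4 (2): add. Components now {1} {2,5} {3,4}
3–5 (3): add. Components now {1} {2,3,4,5}
2–4 (8): skip — 2 and 4 already connected.
4–5 (9): skip — 4 and 5 already connected.
1–4 (12): add. Components now {1,2,3,4,5}
Edges rejected before the tree was complete: 2.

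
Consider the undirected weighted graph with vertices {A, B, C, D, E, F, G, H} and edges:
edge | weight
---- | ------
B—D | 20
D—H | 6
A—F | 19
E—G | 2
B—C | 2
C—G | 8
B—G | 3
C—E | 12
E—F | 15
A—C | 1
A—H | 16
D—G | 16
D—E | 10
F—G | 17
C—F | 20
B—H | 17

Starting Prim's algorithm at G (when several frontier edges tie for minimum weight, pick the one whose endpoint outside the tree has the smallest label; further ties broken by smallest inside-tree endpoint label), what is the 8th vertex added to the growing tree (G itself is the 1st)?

Prim's algorithm from G:
Step 1: cheapest edge leaving the tree is E—G (2); add E.
Step 2: cheapest edge leaving the tree is B—G (3); add B.
Step 3: cheapest edge leaving the tree is B—C (2); add C.
Step 4: cheapest edge leaving the tree is A—C (1); add A.
Step 5: cheapest edge leaving the tree is D—E (10); add D.
Step 6: cheapest edge leaving the tree is D—H (6); add H.
Step 7: cheapest edge leaving the tree is E—F (15); add F.
Vertex order: G, E, B, C, A, D, H, F. The 8th vertex is F.

F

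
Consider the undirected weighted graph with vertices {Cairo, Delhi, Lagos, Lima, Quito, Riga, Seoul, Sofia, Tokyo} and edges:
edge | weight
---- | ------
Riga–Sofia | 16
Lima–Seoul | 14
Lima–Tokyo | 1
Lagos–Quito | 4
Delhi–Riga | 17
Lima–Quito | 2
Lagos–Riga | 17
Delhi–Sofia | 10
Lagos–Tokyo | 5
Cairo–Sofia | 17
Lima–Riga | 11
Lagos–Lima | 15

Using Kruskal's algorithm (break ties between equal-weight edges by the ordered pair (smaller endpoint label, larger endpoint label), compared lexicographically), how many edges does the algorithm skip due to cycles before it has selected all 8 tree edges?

Kruskal's algorithm — process edges by increasing weight (ties by edge label):
Lima–Tokyo (1): add — endpoints in different components.
Lima–Quito (2): add — endpoints in different components.
Lagos–Quito (4): add — endpoints in different components.
Lagos–Tokyo (5): skip — Lagos and Tokyo already connected.
Delhi–Sofia (10): add — endpoints in different components.
Lima–Riga (11): add — endpoints in different components.
Lima–Seoul (14): add — endpoints in different components.
Lagos–Lima (15): skip — Lagos and Lima already connected.
Riga–Sofia (16): add — endpoints in different components.
Cairo–Sofia (17): add — endpoints in different components.
Edges rejected before the tree was complete: 2.

2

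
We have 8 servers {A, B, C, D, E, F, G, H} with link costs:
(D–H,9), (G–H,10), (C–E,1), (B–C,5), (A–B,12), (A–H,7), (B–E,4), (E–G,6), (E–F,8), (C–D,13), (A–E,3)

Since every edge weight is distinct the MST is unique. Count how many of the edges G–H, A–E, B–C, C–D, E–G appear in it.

2

Sort edges by weight, then run Kruskal:
C–E (1): add — endpoints in different components.
A–E (3): add — endpoints in different components.
B–E (4): add — endpoints in different components.
B–C (5): skip — B and C already connected.
E–G (6): add — endpoints in different components.
A–H (7): add — endpoints in different components.
E–F (8): add — endpoints in different components.
D–H (9): add — endpoints in different components.
MST edge set: {C–E, A–E, B–E, E–G, A–H, E–F, D–H}.
Of the listed edges, {A–E, E–G} are in the MST → 2.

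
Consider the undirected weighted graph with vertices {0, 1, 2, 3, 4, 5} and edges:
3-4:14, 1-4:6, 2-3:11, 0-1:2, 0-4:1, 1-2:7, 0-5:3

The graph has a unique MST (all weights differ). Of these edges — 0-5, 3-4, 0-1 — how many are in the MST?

Sort edges by weight, then run Kruskal:
0-4 (1): add. Components now {0,4} {1} {2} {3} {5}
0-1 (2): add. Components now {0,1,4} {2} {3} {5}
0-5 (3): add. Components now {0,1,4,5} {2} {3}
1-4 (6): skip — 1 and 4 already connected.
1-2 (7): add. Components now {0,1,2,4,5} {3}
2-3 (11): add. Components now {0,1,2,3,4,5}
MST edge set: {0-4, 0-1, 0-5, 1-2, 2-3}.
Of the listed edges, {0-5, 0-1} are in the MST → 2.

2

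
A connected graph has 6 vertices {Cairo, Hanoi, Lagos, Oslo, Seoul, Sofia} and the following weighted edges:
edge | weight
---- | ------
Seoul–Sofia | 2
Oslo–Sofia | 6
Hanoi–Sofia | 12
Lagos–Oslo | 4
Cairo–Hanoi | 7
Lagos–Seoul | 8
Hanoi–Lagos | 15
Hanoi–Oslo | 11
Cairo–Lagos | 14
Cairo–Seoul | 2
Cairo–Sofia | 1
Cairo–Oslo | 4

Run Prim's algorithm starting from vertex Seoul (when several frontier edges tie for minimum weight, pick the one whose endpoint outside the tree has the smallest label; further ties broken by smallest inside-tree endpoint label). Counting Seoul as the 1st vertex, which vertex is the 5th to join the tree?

Lagos

Prim, starting at Seoul.
Step 1: cheapest edge leaving the tree is Cairo–Seoul (2); add Cairo.
Step 2: cheapest edge leaving the tree is Cairo–Sofia (1); add Sofia.
Step 3: cheapest edge leaving the tree is Cairo–Oslo (4); add Oslo.
Step 4: cheapest edge leaving the tree is Lagos–Oslo (4); add Lagos.
Step 5: cheapest edge leaving the tree is Cairo–Hanoi (7); add Hanoi.
Vertex order: Seoul, Cairo, Sofia, Oslo, Lagos, Hanoi. The 5th vertex is Lagos.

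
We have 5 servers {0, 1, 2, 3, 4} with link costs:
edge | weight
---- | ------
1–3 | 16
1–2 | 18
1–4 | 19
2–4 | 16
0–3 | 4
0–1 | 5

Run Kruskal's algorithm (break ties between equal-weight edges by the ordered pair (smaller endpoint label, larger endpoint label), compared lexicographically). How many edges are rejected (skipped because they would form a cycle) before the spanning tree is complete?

Kruskal's algorithm — process edges by increasing weight (ties by edge label):
0–3 (4): add — endpoints in different components.
0–1 (5): add — endpoints in different components.
1–3 (16): skip — 1 and 3 already connected.
2–4 (16): add — endpoints in different components.
1–2 (18): add — endpoints in different components.
Edges rejected before the tree was complete: 1.

1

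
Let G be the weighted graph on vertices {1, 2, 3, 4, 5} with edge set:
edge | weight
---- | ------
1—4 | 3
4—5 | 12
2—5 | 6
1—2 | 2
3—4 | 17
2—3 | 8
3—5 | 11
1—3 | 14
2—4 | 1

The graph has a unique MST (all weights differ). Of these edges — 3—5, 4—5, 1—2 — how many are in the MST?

1

Kruskal's algorithm — process edges by increasing weight (ties by edge label):
2—4 (1): add — endpoints in different components.
1—2 (2): add — endpoints in different components.
1—4 (3): skip — 1 and 4 already connected.
2—5 (6): add — endpoints in different components.
2—3 (8): add — endpoints in different components.
MST edge set: {2—4, 1—2, 2—5, 2—3}.
Of the listed edges, {1—2} are in the MST → 1.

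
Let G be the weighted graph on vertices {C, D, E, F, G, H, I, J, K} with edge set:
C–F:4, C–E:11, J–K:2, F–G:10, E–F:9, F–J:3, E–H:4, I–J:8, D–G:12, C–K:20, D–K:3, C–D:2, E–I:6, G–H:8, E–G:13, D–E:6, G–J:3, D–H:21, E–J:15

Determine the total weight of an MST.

Kruskal: consider edges lightest-first.
C–D (2): add — endpoints in different components.
J–K (2): add — endpoints in different components.
D–K (3): add — endpoints in different components.
F–J (3): add — endpoints in different components.
G–J (3): add — endpoints in different components.
C–F (4): skip — C and F already connected.
E–H (4): add — endpoints in different components.
D–E (6): add — endpoints in different components.
E–I (6): add — endpoints in different components.
MST edges: C–D, J–K, D–K, F–J, G–J, E–H, D–E, E–I; total weight 2+2+3+3+3+4+6+6 = 29.

29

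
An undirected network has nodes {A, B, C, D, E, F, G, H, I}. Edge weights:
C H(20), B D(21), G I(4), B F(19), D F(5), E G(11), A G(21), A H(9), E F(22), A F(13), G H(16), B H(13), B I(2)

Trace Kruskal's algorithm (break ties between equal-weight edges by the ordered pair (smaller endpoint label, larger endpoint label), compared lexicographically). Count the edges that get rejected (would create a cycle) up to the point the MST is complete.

2

Kruskal's algorithm — process edges by increasing weight (ties by edge label):
B I (2): add — endpoints in different components.
G I (4): add — endpoints in different components.
D F (5): add — endpoints in different components.
A H (9): add — endpoints in different components.
E G (11): add — endpoints in different components.
A F (13): add — endpoints in different components.
B H (13): add — endpoints in different components.
G H (16): skip — G and H already connected.
B F (19): skip — B and F already connected.
C H (20): add — endpoints in different components.
Edges rejected before the tree was complete: 2.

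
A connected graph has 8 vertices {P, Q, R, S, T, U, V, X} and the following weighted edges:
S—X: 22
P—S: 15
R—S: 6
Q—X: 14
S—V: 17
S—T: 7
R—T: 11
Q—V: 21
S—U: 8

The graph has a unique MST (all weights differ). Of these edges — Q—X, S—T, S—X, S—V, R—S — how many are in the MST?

4

Kruskal's algorithm — process edges by increasing weight (ties by edge label):
R—S (6): add — endpoints in different components.
S—T (7): add — endpoints in different components.
S—U (8): add — endpoints in different components.
R—T (11): skip — R and T already connected.
Q—X (14): add — endpoints in different components.
P—S (15): add — endpoints in different components.
S—V (17): add — endpoints in different components.
Q—V (21): add — endpoints in different components.
MST edge set: {R—S, S—T, S—U, Q—X, P—S, S—V, Q—V}.
Of the listed edges, {Q—X, S—T, S—V, R—S} are in the MST → 4.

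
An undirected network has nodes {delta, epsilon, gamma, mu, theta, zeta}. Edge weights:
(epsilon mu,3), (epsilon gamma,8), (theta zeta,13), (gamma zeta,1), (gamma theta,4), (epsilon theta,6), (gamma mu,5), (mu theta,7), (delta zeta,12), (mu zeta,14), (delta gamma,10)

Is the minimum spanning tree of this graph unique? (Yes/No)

Yes

Sort edges by weight, then run Kruskal:
gamma zeta (1): add. Components now {mu} {theta} {epsilon} {gamma,zeta} {delta}
epsilon mu (3): add. Components now {epsilon,mu} {theta} {gamma,zeta} {delta}
gamma theta (4): add. Components now {epsilon,mu} {gamma,theta,zeta} {delta}
gamma mu (5): add. Components now {epsilon,gamma,mu,theta,zeta} {delta}
epsilon theta (6): skip — theta and epsilon already connected.
mu theta (7): skip — mu and theta already connected.
epsilon gamma (8): skip — epsilon and gamma already connected.
delta gamma (10): add. Components now {delta,epsilon,gamma,mu,theta,zeta}
Every non-tree edge has weight strictly greater than the heaviest edge on the tree path between its endpoints, so the MST is unique.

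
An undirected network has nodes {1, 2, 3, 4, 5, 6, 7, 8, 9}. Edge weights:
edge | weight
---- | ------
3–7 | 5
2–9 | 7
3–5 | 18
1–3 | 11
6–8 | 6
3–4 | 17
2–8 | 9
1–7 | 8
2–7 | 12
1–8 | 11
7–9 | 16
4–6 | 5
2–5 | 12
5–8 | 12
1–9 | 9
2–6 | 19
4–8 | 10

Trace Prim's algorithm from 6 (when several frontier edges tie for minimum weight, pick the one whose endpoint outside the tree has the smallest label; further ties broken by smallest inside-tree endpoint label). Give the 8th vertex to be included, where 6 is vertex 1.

3

Prim, starting at 6.
Step 1: cheapest edge leaving the tree is 4–6 (5); add 4.
Step 2: cheapest edge leaving the tree is 6–8 (6); add 8.
Step 3: cheapest edge leaving the tree is 2–8 (9); add 2.
Step 4: cheapest edge leaving the tree is 2–9 (7); add 9.
Step 5: cheapest edge leaving the tree is 1–9 (9); add 1.
Step 6: cheapest edge leaving the tree is 1–7 (8); add 7.
Step 7: cheapest edge leaving the tree is 3–7 (5); add 3.
Step 8: cheapest edge leaving the tree is 2–5 (12); add 5.
Vertex order: 6, 4, 8, 2, 9, 1, 7, 3, 5. The 8th vertex is 3.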